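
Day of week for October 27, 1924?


Zeller's congruence:
q=27, m=10, k=24, j=19
h = (27 + ⌊13×11/5⌋ + 24 + ⌊24/4⌋ + ⌊19/4⌋ - 2×19) mod 7
= (27 + 28 + 24 + 6 + 4 - 38) mod 7
= 51 mod 7 = 2
h=2 → Monday

Monday


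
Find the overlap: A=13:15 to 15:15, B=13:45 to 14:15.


Meeting A: 795-915 (in minutes from midnight)
Meeting B: 825-855
Overlap start = max(795, 825) = 825
Overlap end = min(915, 855) = 855
Overlap = max(0, 855 - 825) = 30 min

30 minutes


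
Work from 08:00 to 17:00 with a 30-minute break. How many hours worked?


8h 30m (510 minutes)

Total time = (17×60+0) - (8×60+0)
= 1020 - 480 = 540 min
Minus break: 540 - 30 = 510 min
= 8h 30m


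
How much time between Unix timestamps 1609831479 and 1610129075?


297596 seconds (82.7 hours / 3.44 days)

Difference = 1610129075 - 1609831479 = 297596 seconds
In hours: 297596 / 3600 ≈ 82.7
In days: 297596 / 86400 ≈ 3.44


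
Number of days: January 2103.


31 days

Month: January (month 1)
January has 31 days


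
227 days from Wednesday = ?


Start: Wednesday (index 2)
(2 + 227) mod 7
= 229 mod 7
= 5
Index 5 → Saturday

Saturday


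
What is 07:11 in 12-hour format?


Hour: 7
7 < 12 → AM

7:11 AM


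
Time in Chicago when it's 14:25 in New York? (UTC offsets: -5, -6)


13:25

Time difference = UTC-6 - UTC-5 = -1 hours
New hour = (14 -1) mod 24
= 13 mod 24 = 13
Minutes unchanged → 13:25


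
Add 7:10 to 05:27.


Start: 327 minutes from midnight
Add: 430 minutes
Total: 757 minutes
Hours: 757 ÷ 60 = 12 remainder 37

12:37


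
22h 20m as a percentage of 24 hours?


0.9306 (93.06%)

Total minutes: 22×60 + 20 = 1340
Day = 24×60 = 1440 minutes
Fraction = 1340/1440 ≈ 0.9306
As a percentage: 1340/1440 × 100 ≈ 93.06%


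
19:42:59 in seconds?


Hours: 19 × 3600 = 68400
Minutes: 42 × 60 = 2520
Seconds: 59
Total = 68400 + 2520 + 59 = 70979

70979 seconds


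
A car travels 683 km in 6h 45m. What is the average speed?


Distance: 683 km
Time: 6h 45m = 405 min = 405/60 = 27/4 hours
Speed = 683 ÷ (27/4) = 683 × 4 / 27 = 2732/27 ≈ 101.2 km/h

101.2 km/h


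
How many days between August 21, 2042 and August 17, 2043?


From August 21, 2042 to August 17, 2043
Rest of August 2042: 31 - 21 = 10
Full months: September 30, October 31, November 30, December 31, January 31, February 2043 28, March 31, April 30, May 31, June 30, July 31
Days into August 2043: 17
Total = 10 + 30 + 31 + 30 + 31 + 31 + 28 + 31 + 30 + 31 + 30 + 31 + 17 = 361 days

361 days


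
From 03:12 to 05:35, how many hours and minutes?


2h 23m

End time in minutes: 5×60 + 35 = 335
Start time in minutes: 3×60 + 12 = 192
Difference = 335 - 192 = 143 minutes
= 2 hours 23 minutes


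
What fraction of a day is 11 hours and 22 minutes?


Total minutes: 11×60 + 22 = 682
Day = 24×60 = 1440 minutes
Fraction = 682/1440 ≈ 0.4736
As a percentage: 682/1440 × 100 ≈ 47.36%

0.4736 (47.36%)


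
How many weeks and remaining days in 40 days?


5 weeks 5 days

Weeks: 40 ÷ 7 = 5 remainder 5


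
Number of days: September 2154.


Month: September (month 9)
September has 30 days

30 days


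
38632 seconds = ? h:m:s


Hours: 38632 ÷ 3600 = 10 remainder 2632
Minutes: 2632 ÷ 60 = 43 remainder 52
Seconds: 52

10h 43m 52s


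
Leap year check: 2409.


Rules: divisible by 4 AND (not by 100 OR by 400)
2409 ÷ 4 = 602 remainder 1 → not divisible by 4
Not divisible by 4 → not a leap year

No


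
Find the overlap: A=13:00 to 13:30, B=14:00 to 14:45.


Meeting A: 780-810 (in minutes from midnight)
Meeting B: 840-885
Overlap start = max(780, 840) = 840
Overlap end = min(810, 885) = 810
Overlap = max(0, 810 - 840) = 0 min

0 minutes


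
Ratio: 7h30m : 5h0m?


Duration 1: 450 minutes
Duration 2: 300 minutes
Ratio = 450:300
GCD = 150
Simplified = 3:2
As a decimal: 3/2 = 1.50

3:2 (1.50)


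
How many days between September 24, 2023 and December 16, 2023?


83 days

From September 24, 2023 to December 16, 2023
Rest of September 2023: 30 - 24 = 6
Full months: October 31, November 30
Days into December 2023: 16
Total = 6 + 31 + 30 + 16 = 83 days


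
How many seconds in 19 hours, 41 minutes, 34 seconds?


Hours: 19 × 3600 = 68400
Minutes: 41 × 60 = 2460
Seconds: 34
Total = 68400 + 2460 + 34 = 70894

70894 seconds


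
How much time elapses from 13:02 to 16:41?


End time in minutes: 16×60 + 41 = 1001
Start time in minutes: 13×60 + 2 = 782
Difference = 1001 - 782 = 219 minutes
= 3 hours 39 minutes

3h 39m


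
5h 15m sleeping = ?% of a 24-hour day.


21.9%

Time: 315 minutes
Day: 1440 minutes
Percentage = (315/1440) × 100 ≈ 21.9%


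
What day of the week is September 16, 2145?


Thursday

Zeller's congruence:
q=16, m=9, k=45, j=21
h = (16 + ⌊13×10/5⌋ + 45 + ⌊45/4⌋ + ⌊21/4⌋ - 2×21) mod 7
= (16 + 26 + 45 + 11 + 5 - 42) mod 7
= 61 mod 7 = 5
h=5 → Thursday


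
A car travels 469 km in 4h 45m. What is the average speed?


98.7 km/h

Distance: 469 km
Time: 4h 45m = 285 min = 285/60 = 19/4 hours
Speed = 469 ÷ (19/4) = 469 × 4 / 19 = 1876/19 ≈ 98.7 km/h


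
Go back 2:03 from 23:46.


21:43

Start: 1426 minutes from midnight
Subtract: 123 minutes
Remaining: 1426 - 123 = 1303
Hours: 21, Minutes: 43


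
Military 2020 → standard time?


8:20 PM

Hour: 20
20 - 12 = 8 → PM


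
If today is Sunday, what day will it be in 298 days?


Start: Sunday (index 6)
(6 + 298) mod 7
= 304 mod 7
= 3
Index 3 → Thursday

Thursday


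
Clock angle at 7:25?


72.5°

Hour hand = 7×30 + 25×0.5 = 222.5°
Minute hand = 25×6 = 150°
Difference = |222.5 - 150| = 72.5°


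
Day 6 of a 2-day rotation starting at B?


Shifts: A, B
Start: B (index 1)
Day 6: (1 + 6 - 1) mod 2
= 6 mod 2
= 0
Index 0 → shift A

Shift A


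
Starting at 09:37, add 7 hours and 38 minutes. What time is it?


17:15

Start: 577 minutes from midnight
Add: 458 minutes
Total: 1035 minutes
Hours: 1035 ÷ 60 = 17 remainder 15


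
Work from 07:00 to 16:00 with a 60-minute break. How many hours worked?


Total time = (16×60+0) - (7×60+0)
= 960 - 420 = 540 min
Minus break: 540 - 60 = 480 min
= 8h 0m

8h 0m (480 minutes)


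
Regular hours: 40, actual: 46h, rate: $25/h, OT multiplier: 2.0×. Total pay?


Regular: 40h × $25 = $1000.00
Overtime: 46 - 40 = 6h
OT pay: 6h × $25 × 2.0 = $300.00
Total = $1000.00 + $300.00 = $1300.00

$1300.00


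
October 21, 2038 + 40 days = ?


November 30, 2038

Start: October 21, 2038
Add 40 days
October 21 → November 1: 31 - 21 + 1 = 11 days (40 - 11 = 29 left)
November 1 + 29 = November 30, 2038


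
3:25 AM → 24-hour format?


Input: 3:25 AM
AM hour stays: 3

03:25


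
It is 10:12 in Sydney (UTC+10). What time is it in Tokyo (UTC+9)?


09:12

Time difference = UTC+9 - UTC+10 = -1 hours
New hour = (10 -1) mod 24
= 9 mod 24 = 9
Minutes unchanged → 09:12


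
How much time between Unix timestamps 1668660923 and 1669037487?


Difference = 1669037487 - 1668660923 = 376564 seconds
In hours: 376564 / 3600 ≈ 104.6
In days: 376564 / 86400 ≈ 4.36

376564 seconds (104.6 hours / 4.36 days)


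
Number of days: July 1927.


Month: July (month 7)
July has 31 days

31 days


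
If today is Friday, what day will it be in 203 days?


Start: Friday (index 4)
(4 + 203) mod 7
= 207 mod 7
= 4
Index 4 → Friday

Friday


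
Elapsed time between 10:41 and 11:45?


End time in minutes: 11×60 + 45 = 705
Start time in minutes: 10×60 + 41 = 641
Difference = 705 - 641 = 64 minutes
= 1 hours 4 minutes

1h 4m


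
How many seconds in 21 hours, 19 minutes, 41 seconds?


Hours: 21 × 3600 = 75600
Minutes: 19 × 60 = 1140
Seconds: 41
Total = 75600 + 1140 + 41 = 76781

76781 seconds


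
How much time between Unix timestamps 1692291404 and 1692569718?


Difference = 1692569718 - 1692291404 = 278314 seconds
In hours: 278314 / 3600 ≈ 77.3
In days: 278314 / 86400 ≈ 3.22

278314 seconds (77.3 hours / 3.22 days)


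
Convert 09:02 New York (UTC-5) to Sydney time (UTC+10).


Time difference = UTC+10 - UTC-5 = +15 hours
New hour = (9 + 15) mod 24
= 24 mod 24 = 0
Minutes unchanged → 00:02; 24 ≥ 24 → next day

00:02 (next day)


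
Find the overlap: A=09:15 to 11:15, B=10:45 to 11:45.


Meeting A: 555-675 (in minutes from midnight)
Meeting B: 645-705
Overlap start = max(555, 645) = 645
Overlap end = min(675, 705) = 675
Overlap = max(0, 675 - 645) = 30 min

30 minutes


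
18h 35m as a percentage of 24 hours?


0.7743 (77.43%)

Total minutes: 18×60 + 35 = 1115
Day = 24×60 = 1440 minutes
Fraction = 1115/1440 ≈ 0.7743
As a percentage: 1115/1440 × 100 ≈ 77.43%


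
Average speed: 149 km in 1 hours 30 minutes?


Distance: 149 km
Time: 1h 30m = 90 min = 90/60 = 3/2 hours
Speed = 149 ÷ (3/2) = 149 × 2 / 3 = 298/3 ≈ 99.3 km/h

99.3 km/h


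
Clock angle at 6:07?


Hour hand = 6×30 + 7×0.5 = 183.5°
Minute hand = 7×6 = 42°
Difference = |183.5 - 42| = 141.5°

141.5°


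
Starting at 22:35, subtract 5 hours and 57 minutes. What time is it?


Start: 1355 minutes from midnight
Subtract: 357 minutes
Remaining: 1355 - 357 = 998
Hours: 16, Minutes: 38

16:38


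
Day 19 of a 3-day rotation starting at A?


Shift A

Shifts: A, B, C
Start: A (index 0)
Day 19: (0 + 19 - 1) mod 3
= 18 mod 3
= 0
Index 0 → shift A


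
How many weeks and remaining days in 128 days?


Weeks: 128 ÷ 7 = 18 remainder 2

18 weeks 2 days


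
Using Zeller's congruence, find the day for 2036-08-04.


Zeller's congruence:
q=4, m=8, k=36, j=20
h = (4 + ⌊13×9/5⌋ + 36 + ⌊36/4⌋ + ⌊20/4⌋ - 2×20) mod 7
= (4 + 23 + 36 + 9 + 5 - 40) mod 7
= 37 mod 7 = 2
h=2 → Monday

Monday


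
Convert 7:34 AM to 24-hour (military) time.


Input: 7:34 AM
AM hour stays: 7

07:34


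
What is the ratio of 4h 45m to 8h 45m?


19:35 (0.54)

Duration 1: 285 minutes
Duration 2: 525 minutes
Ratio = 285:525
GCD = 15
Simplified = 19:35
As a decimal: 19/35 ≈ 0.54


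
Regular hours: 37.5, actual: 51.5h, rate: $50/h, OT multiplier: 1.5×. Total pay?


Regular: 37.5h × $50 = $1875.00
Overtime: 51.5 - 37.5 = 14.0h
OT pay: 14.0h × $50 × 1.5 = $1050.00
Total = $1875.00 + $1050.00 = $2925.00

$2925.00


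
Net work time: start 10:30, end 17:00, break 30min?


6h 0m (360 minutes)

Total time = (17×60+0) - (10×60+30)
= 1020 - 630 = 390 min
Minus break: 390 - 30 = 360 min
= 6h 0m


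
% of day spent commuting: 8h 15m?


Time: 495 minutes
Day: 1440 minutes
Percentage = (495/1440) × 100 ≈ 34.4%

34.4%


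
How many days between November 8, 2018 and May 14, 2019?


From November 8, 2018 to May 14, 2019
Rest of November 2018: 30 - 8 = 22
Full months: December 31, January 31, February 2019 28, March 31, April 30
Days into May 2019: 14
Total = 22 + 31 + 31 + 28 + 31 + 30 + 14 = 187 days

187 days


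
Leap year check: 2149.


Rules: divisible by 4 AND (not by 100 OR by 400)
2149 ÷ 4 = 537 remainder 1 → not divisible by 4
Not divisible by 4 → not a leap year

No


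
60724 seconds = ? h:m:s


Hours: 60724 ÷ 3600 = 16 remainder 3124
Minutes: 3124 ÷ 60 = 52 remainder 4
Seconds: 4

16h 52m 4s


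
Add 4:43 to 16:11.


Start: 971 minutes from midnight
Add: 283 minutes
Total: 1254 minutes
Hours: 1254 ÷ 60 = 20 remainder 54

20:54


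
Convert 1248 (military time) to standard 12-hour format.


Hour: 12
12 → 12 PM (noon)

12:48 PM


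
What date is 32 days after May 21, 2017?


June 22, 2017

Start: May 21, 2017
Add 32 days
May 21 → June 1: 31 - 21 + 1 = 11 days (32 - 11 = 21 left)
June 1 + 21 = June 22, 2017


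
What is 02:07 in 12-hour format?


Hour: 2
2 < 12 → AM

2:07 AM


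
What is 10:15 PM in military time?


Input: 10:15 PM
PM: 10 + 12 = 22

22:15


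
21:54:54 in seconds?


Hours: 21 × 3600 = 75600
Minutes: 54 × 60 = 3240
Seconds: 54
Total = 75600 + 3240 + 54 = 78894

78894 seconds


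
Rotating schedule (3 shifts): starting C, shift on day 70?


Shift C

Shifts: A, B, C
Start: C (index 2)
Day 70: (2 + 70 - 1) mod 3
= 71 mod 3
= 2
Index 2 → shift C


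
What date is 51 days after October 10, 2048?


Start: October 10, 2048
Add 51 days
October 10 → November 1: 31 - 10 + 1 = 22 days (51 - 22 = 29 left)
November 1 + 29 = November 30, 2048

November 30, 2048


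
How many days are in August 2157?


Month: August (month 8)
August has 31 days

31 days


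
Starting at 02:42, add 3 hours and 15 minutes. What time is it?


05:57

Start: 162 minutes from midnight
Add: 195 minutes
Total: 357 minutes
Hours: 357 ÷ 60 = 5 remainder 57


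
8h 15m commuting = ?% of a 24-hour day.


Time: 495 minutes
Day: 1440 minutes
Percentage = (495/1440) × 100 ≈ 34.4%

34.4%


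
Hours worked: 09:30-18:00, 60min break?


Total time = (18×60+0) - (9×60+30)
= 1080 - 570 = 510 min
Minus break: 510 - 60 = 450 min
= 7h 30m

7h 30m (450 minutes)


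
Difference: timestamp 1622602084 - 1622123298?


478786 seconds (133.0 hours / 5.54 days)

Difference = 1622602084 - 1622123298 = 478786 seconds
In hours: 478786 / 3600 ≈ 133.0
In days: 478786 / 86400 ≈ 5.54


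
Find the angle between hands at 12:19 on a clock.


104.5°

Hour hand (12 ≡ 0 on the dial): 0×30 + 19×0.5 = 9.5°
Minute hand = 19×6 = 114°
Difference = |9.5 - 114| = 104.5°


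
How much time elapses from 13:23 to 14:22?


End time in minutes: 14×60 + 22 = 862
Start time in minutes: 13×60 + 23 = 803
Difference = 862 - 803 = 59 minutes
= 0 hours 59 minutes

0h 59m


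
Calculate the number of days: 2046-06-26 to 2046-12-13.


170 days

From June 26, 2046 to December 13, 2046
Rest of June 2046: 30 - 26 = 4
Full months: July 31, August 31, September 30, October 31, November 30
Days into December 2046: 13
Total = 4 + 31 + 31 + 30 + 31 + 30 + 13 = 170 days


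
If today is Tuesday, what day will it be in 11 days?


Saturday

Start: Tuesday (index 1)
(1 + 11) mod 7
= 12 mod 7
= 5
Index 5 → Saturday


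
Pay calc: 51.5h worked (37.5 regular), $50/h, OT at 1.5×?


$2925.00

Regular: 37.5h × $50 = $1875.00
Overtime: 51.5 - 37.5 = 14.0h
OT pay: 14.0h × $50 × 1.5 = $1050.00
Total = $1875.00 + $1050.00 = $2925.00


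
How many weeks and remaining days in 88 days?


12 weeks 4 days

Weeks: 88 ÷ 7 = 12 remainder 4


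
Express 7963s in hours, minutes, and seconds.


Hours: 7963 ÷ 3600 = 2 remainder 763
Minutes: 763 ÷ 60 = 12 remainder 43
Seconds: 43

2h 12m 43s


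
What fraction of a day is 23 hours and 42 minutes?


0.9875 (98.75%)

Total minutes: 23×60 + 42 = 1422
Day = 24×60 = 1440 minutes
Fraction = 1422/1440 = 0.9875
As a percentage: 1422/1440 × 100 = 98.75%


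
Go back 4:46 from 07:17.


Start: 437 minutes from midnight
Subtract: 286 minutes
Remaining: 437 - 286 = 151
Hours: 2, Minutes: 31

02:31


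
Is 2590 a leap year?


No

Rules: divisible by 4 AND (not by 100 OR by 400)
2590 ÷ 4 = 647 remainder 2 → not divisible by 4
Not divisible by 4 → not a leap year


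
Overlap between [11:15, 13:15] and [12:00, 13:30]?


Meeting A: 675-795 (in minutes from midnight)
Meeting B: 720-810
Overlap start = max(675, 720) = 720
Overlap end = min(795, 810) = 795
Overlap = max(0, 795 - 720) = 75 min

75 minutes


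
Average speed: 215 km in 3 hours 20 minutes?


64.5 km/h

Distance: 215 km
Time: 3h 20m = 200 min = 200/60 = 10/3 hours
Speed = 215 ÷ (10/3) = 215 × 3 / 10 = 645/10 = 64.5 km/h


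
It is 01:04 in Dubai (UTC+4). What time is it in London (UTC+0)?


Time difference = UTC+0 - UTC+4 = -4 hours
New hour = (1 -4) mod 24
= -3 mod 24 = 21
Minutes unchanged → 21:04; -3 < 0 → previous day

21:04 (previous day)


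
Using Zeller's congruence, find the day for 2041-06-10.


Monday

Zeller's congruence:
q=10, m=6, k=41, j=20
h = (10 + ⌊13×7/5⌋ + 41 + ⌊41/4⌋ + ⌊20/4⌋ - 2×20) mod 7
= (10 + 18 + 41 + 10 + 5 - 40) mod 7
= 44 mod 7 = 2
h=2 → Monday


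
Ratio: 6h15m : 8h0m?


25:32 (0.78)

Duration 1: 375 minutes
Duration 2: 480 minutes
Ratio = 375:480
GCD = 15
Simplified = 25:32
As a decimal: 25/32 ≈ 0.78


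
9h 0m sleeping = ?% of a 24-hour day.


Time: 540 minutes
Day: 1440 minutes
Percentage = (540/1440) × 100 = 37.5%

37.5%


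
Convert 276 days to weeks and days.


39 weeks 3 days

Weeks: 276 ÷ 7 = 39 remainder 3


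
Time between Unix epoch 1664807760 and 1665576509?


Difference = 1665576509 - 1664807760 = 768749 seconds
In hours: 768749 / 3600 ≈ 213.5
In days: 768749 / 86400 ≈ 8.90

768749 seconds (213.5 hours / 8.90 days)


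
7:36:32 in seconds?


Hours: 7 × 3600 = 25200
Minutes: 36 × 60 = 2160
Seconds: 32
Total = 25200 + 2160 + 32 = 27392

27392 seconds


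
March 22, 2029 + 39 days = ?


April 30, 2029

Start: March 22, 2029
Add 39 days
March 22 → April 1: 31 - 22 + 1 = 10 days (39 - 10 = 29 left)
April 1 + 29 = April 30, 2029


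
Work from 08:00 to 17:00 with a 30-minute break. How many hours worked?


8h 30m (510 minutes)

Total time = (17×60+0) - (8×60+0)
= 1020 - 480 = 540 min
Minus break: 540 - 30 = 510 min
= 8h 30m


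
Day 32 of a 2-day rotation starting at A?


Shift B

Shifts: A, B
Start: A (index 0)
Day 32: (0 + 32 - 1) mod 2
= 31 mod 2
= 1
Index 1 → shift B


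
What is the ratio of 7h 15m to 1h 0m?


29:4 (7.25)

Duration 1: 435 minutes
Duration 2: 60 minutes
Ratio = 435:60
GCD = 15
Simplified = 29:4
As a decimal: 29/4 = 7.25


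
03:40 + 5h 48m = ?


Start: 220 minutes from midnight
Add: 348 minutes
Total: 568 minutes
Hours: 568 ÷ 60 = 9 remainder 28

09:28


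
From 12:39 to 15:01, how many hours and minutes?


2h 22m

End time in minutes: 15×60 + 1 = 901
Start time in minutes: 12×60 + 39 = 759
Difference = 901 - 759 = 142 minutes
= 2 hours 22 minutes


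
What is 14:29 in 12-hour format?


2:29 PM

Hour: 14
14 - 12 = 2 → PM


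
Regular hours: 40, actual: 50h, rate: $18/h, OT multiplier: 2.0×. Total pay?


$1080.00

Regular: 40h × $18 = $720.00
Overtime: 50 - 40 = 10h
OT pay: 10h × $18 × 2.0 = $360.00
Total = $720.00 + $360.00 = $1080.00


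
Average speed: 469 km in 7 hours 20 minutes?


Distance: 469 km
Time: 7h 20m = 440 min = 440/60 = 22/3 hours
Speed = 469 ÷ (22/3) = 469 × 3 / 22 = 1407/22 ≈ 64.0 km/h

64.0 km/h


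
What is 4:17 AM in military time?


Input: 4:17 AM
AM hour stays: 4

04:17


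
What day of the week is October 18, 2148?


Zeller's congruence:
q=18, m=10, k=48, j=21
h = (18 + ⌊13×11/5⌋ + 48 + ⌊48/4⌋ + ⌊21/4⌋ - 2×21) mod 7
= (18 + 28 + 48 + 12 + 5 - 42) mod 7
= 69 mod 7 = 6
h=6 → Friday

Friday


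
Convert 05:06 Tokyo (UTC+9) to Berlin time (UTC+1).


21:06 (previous day)

Time difference = UTC+1 - UTC+9 = -8 hours
New hour = (5 -8) mod 24
= -3 mod 24 = 21
Minutes unchanged → 21:06; -3 < 0 → previous day


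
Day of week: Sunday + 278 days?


Friday

Start: Sunday (index 6)
(6 + 278) mod 7
= 284 mod 7
= 4
Index 4 → Friday


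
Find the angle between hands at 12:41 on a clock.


Hour hand (12 ≡ 0 on the dial): 0×30 + 41×0.5 = 20.5°
Minute hand = 41×6 = 246°
Difference = |20.5 - 246| = 225.5°
Since > 180°: 360 - 225.5 = 134.5°

134.5°


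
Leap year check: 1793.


No

Rules: divisible by 4 AND (not by 100 OR by 400)
1793 ÷ 4 = 448 remainder 1 → not divisible by 4
Not divisible by 4 → not a leap year


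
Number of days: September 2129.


30 days

Month: September (month 9)
September has 30 days


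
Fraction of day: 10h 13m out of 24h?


0.4257 (42.57%)

Total minutes: 10×60 + 13 = 613
Day = 24×60 = 1440 minutes
Fraction = 613/1440 ≈ 0.4257
As a percentage: 613/1440 × 100 ≈ 42.57%


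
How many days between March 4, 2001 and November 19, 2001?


From March 4, 2001 to November 19, 2001
Rest of March 2001: 31 - 4 = 27
Full months: April 30, May 31, June 30, July 31, August 31, September 30, October 31
Days into November 2001: 19
Total = 27 + 30 + 31 + 30 + 31 + 31 + 30 + 31 + 19 = 260 days

260 days


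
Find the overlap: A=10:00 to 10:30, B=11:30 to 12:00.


0 minutes

Meeting A: 600-630 (in minutes from midnight)
Meeting B: 690-720
Overlap start = max(600, 690) = 690
Overlap end = min(630, 720) = 630
Overlap = max(0, 630 - 690) = 0 min


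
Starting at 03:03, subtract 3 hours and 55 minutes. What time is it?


Start: 183 minutes from midnight
Subtract: 235 minutes
Remaining: 183 - 235 = -52
Negative → add 24×60 = 1388
Hours: 23, Minutes: 8

23:08


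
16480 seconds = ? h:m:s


4h 34m 40s

Hours: 16480 ÷ 3600 = 4 remainder 2080
Minutes: 2080 ÷ 60 = 34 remainder 40
Seconds: 40


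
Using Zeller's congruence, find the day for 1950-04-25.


Tuesday

Zeller's congruence:
q=25, m=4, k=50, j=19
h = (25 + ⌊13×5/5⌋ + 50 + ⌊50/4⌋ + ⌊19/4⌋ - 2×19) mod 7
= (25 + 13 + 50 + 12 + 4 - 38) mod 7
= 66 mod 7 = 3
h=3 → Tuesday


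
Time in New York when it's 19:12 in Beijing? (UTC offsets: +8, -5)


Time difference = UTC-5 - UTC+8 = -13 hours
New hour = (19 -13) mod 24
= 6 mod 24 = 6
Minutes unchanged → 06:12

06:12


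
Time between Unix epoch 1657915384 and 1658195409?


Difference = 1658195409 - 1657915384 = 280025 seconds
In hours: 280025 / 3600 ≈ 77.8
In days: 280025 / 86400 ≈ 3.24

280025 seconds (77.8 hours / 3.24 days)


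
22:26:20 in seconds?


80780 seconds

Hours: 22 × 3600 = 79200
Minutes: 26 × 60 = 1560
Seconds: 20
Total = 79200 + 1560 + 20 = 80780


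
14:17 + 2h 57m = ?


Start: 857 minutes from midnight
Add: 177 minutes
Total: 1034 minutes
Hours: 1034 ÷ 60 = 17 remainder 14

17:14


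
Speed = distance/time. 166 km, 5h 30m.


Distance: 166 km
Time: 5h 30m = 330 min = 330/60 = 11/2 hours
Speed = 166 ÷ (11/2) = 166 × 2 / 11 = 332/11 ≈ 30.2 km/h

30.2 km/h


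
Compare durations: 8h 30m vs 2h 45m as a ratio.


Duration 1: 510 minutes
Duration 2: 165 minutes
Ratio = 510:165
GCD = 15
Simplified = 34:11
As a decimal: 34/11 ≈ 3.09

34:11 (3.09)


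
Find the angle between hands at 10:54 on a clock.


Hour hand = 10×30 + 54×0.5 = 327.0°
Minute hand = 54×6 = 324°
Difference = |327.0 - 324| = 3.0°

3.0°


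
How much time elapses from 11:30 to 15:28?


End time in minutes: 15×60 + 28 = 928
Start time in minutes: 11×60 + 30 = 690
Difference = 928 - 690 = 238 minutes
= 3 hours 58 minutes

3h 58m


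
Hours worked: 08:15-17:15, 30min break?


8h 30m (510 minutes)

Total time = (17×60+15) - (8×60+15)
= 1035 - 495 = 540 min
Minus break: 540 - 30 = 510 min
= 8h 30m


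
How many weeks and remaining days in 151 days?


Weeks: 151 ÷ 7 = 21 remainder 4

21 weeks 4 days


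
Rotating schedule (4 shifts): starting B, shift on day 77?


Shift B

Shifts: A, B, C, D
Start: B (index 1)
Day 77: (1 + 77 - 1) mod 4
= 77 mod 4
= 1
Index 1 → shift B


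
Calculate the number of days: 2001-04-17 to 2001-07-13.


From April 17, 2001 to July 13, 2001
Rest of April 2001: 30 - 17 = 13
Full months: May 31, June 30
Days into July 2001: 13
Total = 13 + 31 + 30 + 13 = 87 days

87 days


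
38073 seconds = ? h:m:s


10h 34m 33s

Hours: 38073 ÷ 3600 = 10 remainder 2073
Minutes: 2073 ÷ 60 = 34 remainder 33
Seconds: 33


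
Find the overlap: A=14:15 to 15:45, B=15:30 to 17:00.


15 minutes

Meeting A: 855-945 (in minutes from midnight)
Meeting B: 930-1020
Overlap start = max(855, 930) = 930
Overlap end = min(945, 1020) = 945
Overlap = max(0, 945 - 930) = 15 min


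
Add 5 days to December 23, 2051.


Start: December 23, 2051
Add 5 days
December 23 + 5 = December 28, 2051

December 28, 2051


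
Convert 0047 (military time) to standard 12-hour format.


Hour: 0
0 → 12 AM (midnight)

12:47 AM


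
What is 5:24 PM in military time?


Input: 5:24 PM
PM: 5 + 12 = 17

17:24


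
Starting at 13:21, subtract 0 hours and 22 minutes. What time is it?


12:59

Start: 801 minutes from midnight
Subtract: 22 minutes
Remaining: 801 - 22 = 779
Hours: 12, Minutes: 59


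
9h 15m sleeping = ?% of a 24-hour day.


38.5%

Time: 555 minutes
Day: 1440 minutes
Percentage = (555/1440) × 100 ≈ 38.5%


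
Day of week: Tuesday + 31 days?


Friday

Start: Tuesday (index 1)
(1 + 31) mod 7
= 32 mod 7
= 4
Index 4 → Friday


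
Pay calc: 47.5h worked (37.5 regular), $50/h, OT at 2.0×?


Regular: 37.5h × $50 = $1875.00
Overtime: 47.5 - 37.5 = 10.0h
OT pay: 10.0h × $50 × 2.0 = $1000.00
Total = $1875.00 + $1000.00 = $2875.00

$2875.00


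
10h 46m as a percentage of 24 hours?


0.4486 (44.86%)

Total minutes: 10×60 + 46 = 646
Day = 24×60 = 1440 minutes
Fraction = 646/1440 ≈ 0.4486
As a percentage: 646/1440 × 100 ≈ 44.86%


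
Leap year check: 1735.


No

Rules: divisible by 4 AND (not by 100 OR by 400)
1735 ÷ 4 = 433 remainder 3 → not divisible by 4
Not divisible by 4 → not a leap year


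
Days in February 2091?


28 days

Month: February (month 2)
February: 28 or 29 (leap year)
2091 leap year? No


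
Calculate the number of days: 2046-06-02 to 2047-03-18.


289 days

From June 2, 2046 to March 18, 2047
Rest of June 2046: 30 - 2 = 28
Full months: July 31, August 31, September 30, October 31, November 30, December 31, January 31, February 2047 28
Days into March 2047: 18
Total = 28 + 31 + 31 + 30 + 31 + 30 + 31 + 31 + 28 + 18 = 289 days


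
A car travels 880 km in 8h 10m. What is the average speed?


Distance: 880 km
Time: 8h 10m = 490 min = 490/60 = 49/6 hours
Speed = 880 ÷ (49/6) = 880 × 6 / 49 = 5280/49 ≈ 107.8 km/h

107.8 km/h


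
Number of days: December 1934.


Month: December (month 12)
December has 31 days

31 days


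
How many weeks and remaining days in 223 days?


Weeks: 223 ÷ 7 = 31 remainder 6

31 weeks 6 days


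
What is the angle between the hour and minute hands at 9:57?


43.5°

Hour hand = 9×30 + 57×0.5 = 298.5°
Minute hand = 57×6 = 342°
Difference = |298.5 - 342| = 43.5°


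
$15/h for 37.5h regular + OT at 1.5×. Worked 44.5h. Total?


$720.00

Regular: 37.5h × $15 = $562.50
Overtime: 44.5 - 37.5 = 7.0h
OT pay: 7.0h × $15 × 1.5 = $157.50
Total = $562.50 + $157.50 = $720.00


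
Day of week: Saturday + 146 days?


Start: Saturday (index 5)
(5 + 146) mod 7
= 151 mod 7
= 4
Index 4 → Friday

Friday


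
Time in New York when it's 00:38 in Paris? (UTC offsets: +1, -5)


18:38 (previous day)

Time difference = UTC-5 - UTC+1 = -6 hours
New hour = (0 -6) mod 24
= -6 mod 24 = 18
Minutes unchanged → 18:38; -6 < 0 → previous day


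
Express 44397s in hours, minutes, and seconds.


12h 19m 57s

Hours: 44397 ÷ 3600 = 12 remainder 1197
Minutes: 1197 ÷ 60 = 19 remainder 57
Seconds: 57


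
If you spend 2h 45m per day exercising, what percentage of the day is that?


11.5%

Time: 165 minutes
Day: 1440 minutes
Percentage = (165/1440) × 100 ≈ 11.5%


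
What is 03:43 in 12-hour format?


Hour: 3
3 < 12 → AM

3:43 AM


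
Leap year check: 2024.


Rules: divisible by 4 AND (not by 100 OR by 400)
2024 ÷ 4 = 506 exactly → divisible by 4
2024 ÷ 100 = 20 remainder 24 → not divisible by 100
Divisible by 4 but not by 100 → leap year

Yes


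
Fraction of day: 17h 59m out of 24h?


0.7493 (74.93%)

Total minutes: 17×60 + 59 = 1079
Day = 24×60 = 1440 minutes
Fraction = 1079/1440 ≈ 0.7493
As a percentage: 1079/1440 × 100 ≈ 74.93%


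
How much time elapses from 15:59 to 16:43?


0h 44m

End time in minutes: 16×60 + 43 = 1003
Start time in minutes: 15×60 + 59 = 959
Difference = 1003 - 959 = 44 minutes
= 0 hours 44 minutes


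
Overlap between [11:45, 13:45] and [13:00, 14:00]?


Meeting A: 705-825 (in minutes from midnight)
Meeting B: 780-840
Overlap start = max(705, 780) = 780
Overlap end = min(825, 840) = 825
Overlap = max(0, 825 - 780) = 45 min

45 minutes


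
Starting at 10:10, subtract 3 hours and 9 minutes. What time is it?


Start: 610 minutes from midnight
Subtract: 189 minutes
Remaining: 610 - 189 = 421
Hours: 7, Minutes: 1

07:01


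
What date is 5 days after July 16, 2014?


July 21, 2014

Start: July 16, 2014
Add 5 days
July 16 + 5 = July 21, 2014


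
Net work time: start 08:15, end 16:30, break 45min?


Total time = (16×60+30) - (8×60+15)
= 990 - 495 = 495 min
Minus break: 495 - 45 = 450 min
= 7h 30m

7h 30m (450 minutes)


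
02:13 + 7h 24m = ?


09:37

Start: 133 minutes from midnight
Add: 444 minutes
Total: 577 minutes
Hours: 577 ÷ 60 = 9 remainder 37


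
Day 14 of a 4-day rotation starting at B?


Shifts: A, B, C, D
Start: B (index 1)
Day 14: (1 + 14 - 1) mod 4
= 14 mod 4
= 2
Index 2 → shift C

Shift C


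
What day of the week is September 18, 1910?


Zeller's congruence:
q=18, m=9, k=10, j=19
h = (18 + ⌊13×10/5⌋ + 10 + ⌊10/4⌋ + ⌊19/4⌋ - 2×19) mod 7
= (18 + 26 + 10 + 2 + 4 - 38) mod 7
= 22 mod 7 = 1
h=1 → Sunday

Sunday


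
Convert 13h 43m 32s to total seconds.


Hours: 13 × 3600 = 46800
Minutes: 43 × 60 = 2580
Seconds: 32
Total = 46800 + 2580 + 32 = 49412

49412 seconds


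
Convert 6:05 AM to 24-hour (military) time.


06:05

Input: 6:05 AM
AM hour stays: 6


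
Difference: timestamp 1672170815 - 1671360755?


810060 seconds (225.0 hours / 9.38 days)

Difference = 1672170815 - 1671360755 = 810060 seconds
In hours: 810060 / 3600 ≈ 225.0
In days: 810060 / 86400 ≈ 9.38


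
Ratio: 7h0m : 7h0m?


Duration 1: 420 minutes
Duration 2: 420 minutes
Ratio = 420:420
GCD = 420
Simplified = 1:1
As a decimal: 1/1 = 1.00

1:1 (1.00)


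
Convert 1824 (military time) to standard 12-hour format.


Hour: 18
18 - 12 = 6 → PM

6:24 PM


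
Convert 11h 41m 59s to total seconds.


42119 seconds

Hours: 11 × 3600 = 39600
Minutes: 41 × 60 = 2460
Seconds: 59
Total = 39600 + 2460 + 59 = 42119


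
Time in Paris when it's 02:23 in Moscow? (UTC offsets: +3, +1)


Time difference = UTC+1 - UTC+3 = -2 hours
New hour = (2 -2) mod 24
= 0 mod 24 = 0
Minutes unchanged → 00:23

00:23


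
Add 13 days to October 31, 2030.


Start: October 31, 2030
Add 13 days
October 31 → November 1: 31 - 31 + 1 = 1 days (13 - 1 = 12 left)
November 1 + 12 = November 13, 2030

November 13, 2030


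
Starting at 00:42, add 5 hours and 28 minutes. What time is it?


Start: 42 minutes from midnight
Add: 328 minutes
Total: 370 minutes
Hours: 370 ÷ 60 = 6 remainder 10

06:10


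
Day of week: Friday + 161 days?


Friday

Start: Friday (index 4)
(4 + 161) mod 7
= 165 mod 7
= 4
Index 4 → Friday


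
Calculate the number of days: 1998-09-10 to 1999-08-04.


328 days

From September 10, 1998 to August 4, 1999
Rest of September 1998: 30 - 10 = 20
Full months: October 31, November 30, December 31, January 31, February 1999 28, March 31, April 30, May 31, June 30, July 31
Days into August 1999: 4
Total = 20 + 31 + 30 + 31 + 31 + 28 + 31 + 30 + 31 + 30 + 31 + 4 = 328 days


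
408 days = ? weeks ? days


58 weeks 2 days

Weeks: 408 ÷ 7 = 58 remainder 2


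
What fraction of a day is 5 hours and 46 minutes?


Total minutes: 5×60 + 46 = 346
Day = 24×60 = 1440 minutes
Fraction = 346/1440 ≈ 0.2403
As a percentage: 346/1440 × 100 ≈ 24.03%

0.2403 (24.03%)


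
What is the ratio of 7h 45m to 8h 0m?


Duration 1: 465 minutes
Duration 2: 480 minutes
Ratio = 465:480
GCD = 15
Simplified = 31:32
As a decimal: 31/32 ≈ 0.97

31:32 (0.97)


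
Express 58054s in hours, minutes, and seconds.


16h 7m 34s

Hours: 58054 ÷ 3600 = 16 remainder 454
Minutes: 454 ÷ 60 = 7 remainder 34
Seconds: 34


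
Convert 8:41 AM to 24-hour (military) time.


08:41

Input: 8:41 AM
AM hour stays: 8


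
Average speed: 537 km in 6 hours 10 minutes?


Distance: 537 km
Time: 6h 10m = 370 min = 370/60 = 37/6 hours
Speed = 537 ÷ (37/6) = 537 × 6 / 37 = 3222/37 ≈ 87.1 km/h

87.1 km/h


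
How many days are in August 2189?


31 days

Month: August (month 8)
August has 31 days


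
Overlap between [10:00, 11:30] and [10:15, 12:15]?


Meeting A: 600-690 (in minutes from midnight)
Meeting B: 615-735
Overlap start = max(600, 615) = 615
Overlap end = min(690, 735) = 690
Overlap = max(0, 690 - 615) = 75 min

75 minutes


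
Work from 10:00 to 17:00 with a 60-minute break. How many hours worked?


Total time = (17×60+0) - (10×60+0)
= 1020 - 600 = 420 min
Minus break: 420 - 60 = 360 min
= 6h 0m

6h 0m (360 minutes)


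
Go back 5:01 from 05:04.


Start: 304 minutes from midnight
Subtract: 301 minutes
Remaining: 304 - 301 = 3
Hours: 0, Minutes: 3

00:03


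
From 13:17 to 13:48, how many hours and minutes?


0h 31m

End time in minutes: 13×60 + 48 = 828
Start time in minutes: 13×60 + 17 = 797
Difference = 828 - 797 = 31 minutes
= 0 hours 31 minutes


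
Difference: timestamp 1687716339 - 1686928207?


788132 seconds (218.9 hours / 9.12 days)

Difference = 1687716339 - 1686928207 = 788132 seconds
In hours: 788132 / 3600 ≈ 218.9
In days: 788132 / 86400 ≈ 9.12


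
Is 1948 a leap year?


Rules: divisible by 4 AND (not by 100 OR by 400)
1948 ÷ 4 = 487 exactly → divisible by 4
1948 ÷ 100 = 19 remainder 48 → not divisible by 100
Divisible by 4 but not by 100 → leap year

Yes


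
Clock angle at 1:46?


137.0°

Hour hand = 1×30 + 46×0.5 = 53.0°
Minute hand = 46×6 = 276°
Difference = |53.0 - 276| = 223.0°
Since > 180°: 360 - 223.0 = 137.0°


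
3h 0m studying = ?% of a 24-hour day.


Time: 180 minutes
Day: 1440 minutes
Percentage = (180/1440) × 100 = 12.5%

12.5%


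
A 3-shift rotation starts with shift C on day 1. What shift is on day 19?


Shift C

Shifts: A, B, C
Start: C (index 2)
Day 19: (2 + 19 - 1) mod 3
= 20 mod 3
= 2
Index 2 → shift C


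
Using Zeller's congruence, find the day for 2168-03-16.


Wednesday

Zeller's congruence:
q=16, m=3, k=68, j=21
h = (16 + ⌊13×4/5⌋ + 68 + ⌊68/4⌋ + ⌊21/4⌋ - 2×21) mod 7
= (16 + 10 + 68 + 17 + 5 - 42) mod 7
= 74 mod 7 = 4
h=4 → Wednesday


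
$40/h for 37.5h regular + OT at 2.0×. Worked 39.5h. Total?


$1660.00

Regular: 37.5h × $40 = $1500.00
Overtime: 39.5 - 37.5 = 2.0h
OT pay: 2.0h × $40 × 2.0 = $160.00
Total = $1500.00 + $160.00 = $1660.00


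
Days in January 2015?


31 days

Month: January (month 1)
January has 31 days


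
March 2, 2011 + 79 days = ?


May 20, 2011

Start: March 2, 2011
Add 79 days
March 2 → April 1: 31 - 2 + 1 = 30 days (79 - 30 = 49 left)
April 1 → May 1: 30 - 1 + 1 = 30 days (49 - 30 = 19 left)
May 1 + 19 = May 20, 2011


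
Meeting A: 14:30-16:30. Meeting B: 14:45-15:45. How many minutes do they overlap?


Meeting A: 870-990 (in minutes from midnight)
Meeting B: 885-945
Overlap start = max(870, 885) = 885
Overlap end = min(990, 945) = 945
Overlap = max(0, 945 - 885) = 60 min

60 minutes


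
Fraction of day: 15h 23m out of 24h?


Total minutes: 15×60 + 23 = 923
Day = 24×60 = 1440 minutes
Fraction = 923/1440 ≈ 0.6410
As a percentage: 923/1440 × 100 ≈ 64.10%

0.6410 (64.10%)


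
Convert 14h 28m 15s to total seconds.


Hours: 14 × 3600 = 50400
Minutes: 28 × 60 = 1680
Seconds: 15
Total = 50400 + 1680 + 15 = 52095

52095 seconds


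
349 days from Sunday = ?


Start: Sunday (index 6)
(6 + 349) mod 7
= 355 mod 7
= 5
Index 5 → Saturday

Saturday


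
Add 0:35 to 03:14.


03:49

Start: 194 minutes from midnight
Add: 35 minutes
Total: 229 minutes
Hours: 229 ÷ 60 = 3 remainder 49


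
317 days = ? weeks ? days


45 weeks 2 days

Weeks: 317 ÷ 7 = 45 remainder 2


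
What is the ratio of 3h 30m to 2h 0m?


Duration 1: 210 minutes
Duration 2: 120 minutes
Ratio = 210:120
GCD = 30
Simplified = 7:4
As a decimal: 7/4 = 1.75

7:4 (1.75)


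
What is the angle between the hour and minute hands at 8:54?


Hour hand = 8×30 + 54×0.5 = 267.0°
Minute hand = 54×6 = 324°
Difference = |267.0 - 324| = 57.0°

57.0°


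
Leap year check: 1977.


No

Rules: divisible by 4 AND (not by 100 OR by 400)
1977 ÷ 4 = 494 remainder 1 → not divisible by 4
Not divisible by 4 → not a leap year


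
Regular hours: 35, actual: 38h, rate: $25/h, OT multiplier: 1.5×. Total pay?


Regular: 35h × $25 = $875.00
Overtime: 38 - 35 = 3h
OT pay: 3h × $25 × 1.5 = $112.50
Total = $875.00 + $112.50 = $987.50

$987.50


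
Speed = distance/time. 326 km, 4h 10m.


78.2 km/h

Distance: 326 km
Time: 4h 10m = 250 min = 250/60 = 25/6 hours
Speed = 326 ÷ (25/6) = 326 × 6 / 25 = 1956/25 ≈ 78.2 km/h


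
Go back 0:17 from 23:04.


22:47

Start: 1384 minutes from midnight
Subtract: 17 minutes
Remaining: 1384 - 17 = 1367
Hours: 22, Minutes: 47


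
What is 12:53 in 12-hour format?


Hour: 12
12 → 12 PM (noon)

12:53 PM


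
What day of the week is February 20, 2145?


Saturday

Zeller's congruence:
q=20, m=14, k=44, j=21
h = (20 + ⌊13×15/5⌋ + 44 + ⌊44/4⌋ + ⌊21/4⌋ - 2×21) mod 7
= (20 + 39 + 44 + 11 + 5 - 42) mod 7
= 77 mod 7 = 0
h=0 → Saturday


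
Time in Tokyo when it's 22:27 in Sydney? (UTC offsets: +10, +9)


21:27

Time difference = UTC+9 - UTC+10 = -1 hours
New hour = (22 -1) mod 24
= 21 mod 24 = 21
Minutes unchanged → 21:27


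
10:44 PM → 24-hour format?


22:44

Input: 10:44 PM
PM: 10 + 12 = 22


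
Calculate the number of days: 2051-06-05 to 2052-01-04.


From June 5, 2051 to January 4, 2052
Rest of June 2051: 30 - 5 = 25
Full months: July 31, August 31, September 30, October 31, November 30, December 31
Days into January 2052: 4
Total = 25 + 31 + 31 + 30 + 31 + 30 + 31 + 4 = 213 days

213 days


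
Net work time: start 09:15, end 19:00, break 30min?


Total time = (19×60+0) - (9×60+15)
= 1140 - 555 = 585 min
Minus break: 585 - 30 = 555 min
= 9h 15m

9h 15m (555 minutes)


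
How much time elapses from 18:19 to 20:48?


2h 29m

End time in minutes: 20×60 + 48 = 1248
Start time in minutes: 18×60 + 19 = 1099
Difference = 1248 - 1099 = 149 minutes
= 2 hours 29 minutes


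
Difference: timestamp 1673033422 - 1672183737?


Difference = 1673033422 - 1672183737 = 849685 seconds
In hours: 849685 / 3600 ≈ 236.0
In days: 849685 / 86400 ≈ 9.83

849685 seconds (236.0 hours / 9.83 days)


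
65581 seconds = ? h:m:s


Hours: 65581 ÷ 3600 = 18 remainder 781
Minutes: 781 ÷ 60 = 13 remainder 1
Seconds: 1

18h 13m 1s


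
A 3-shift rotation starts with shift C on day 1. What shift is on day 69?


Shifts: A, B, C
Start: C (index 2)
Day 69: (2 + 69 - 1) mod 3
= 70 mod 3
= 1
Index 1 → shift B

Shift B


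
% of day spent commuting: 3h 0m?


Time: 180 minutes
Day: 1440 minutes
Percentage = (180/1440) × 100 = 12.5%

12.5%


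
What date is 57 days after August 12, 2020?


October 8, 2020

Start: August 12, 2020
Add 57 days
August 12 → September 1: 31 - 12 + 1 = 20 days (57 - 20 = 37 left)
September 1 → October 1: 30 - 1 + 1 = 30 days (37 - 30 = 7 left)
October 1 + 7 = October 8, 2020


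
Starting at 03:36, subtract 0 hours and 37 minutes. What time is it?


02:59

Start: 216 minutes from midnight
Subtract: 37 minutes
Remaining: 216 - 37 = 179
Hours: 2, Minutes: 59


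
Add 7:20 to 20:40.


Start: 1240 minutes from midnight
Add: 440 minutes
Total: 1680 minutes
Hours: 1680 ÷ 60 = 28 remainder 0
28 ≥ 24 → 28 - 24 = 4 (next day)

04:00 (next day)


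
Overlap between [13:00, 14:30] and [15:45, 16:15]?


0 minutes

Meeting A: 780-870 (in minutes from midnight)
Meeting B: 945-975
Overlap start = max(780, 945) = 945
Overlap end = min(870, 975) = 870
Overlap = max(0, 870 - 945) = 0 min
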